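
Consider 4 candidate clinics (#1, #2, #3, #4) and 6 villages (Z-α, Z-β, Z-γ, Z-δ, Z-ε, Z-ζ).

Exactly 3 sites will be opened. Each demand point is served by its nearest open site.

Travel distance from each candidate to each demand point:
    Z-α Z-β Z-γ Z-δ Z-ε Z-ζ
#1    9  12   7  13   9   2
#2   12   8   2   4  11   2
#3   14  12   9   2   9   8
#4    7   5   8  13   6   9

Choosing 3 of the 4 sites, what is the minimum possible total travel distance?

24

Open {#2, #3, #4}.
  Z-α→#4 7, Z-β→#4 5, Z-γ→#2 2, Z-δ→#3 2, Z-ε→#4 6, Z-ζ→#2 2  ⇒ total 24.
Compare {#1, #2, #4}: total 26.
Compare {#1, #3, #4}: total 29.
No size-3 selection does better; minimum is 24.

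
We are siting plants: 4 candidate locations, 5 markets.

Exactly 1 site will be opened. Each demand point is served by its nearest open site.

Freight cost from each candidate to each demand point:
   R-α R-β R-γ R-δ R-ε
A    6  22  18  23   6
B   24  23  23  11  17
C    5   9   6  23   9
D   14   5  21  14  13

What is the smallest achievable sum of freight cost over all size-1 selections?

52

Open {C}.
  R-α→C 5, R-β→C 9, R-γ→C 6, R-δ→C 23, R-ε→C 9  ⇒ total 52.
Compare {D}: total 67.
Compare {A}: total 75.
No size-1 selection does better; minimum is 52.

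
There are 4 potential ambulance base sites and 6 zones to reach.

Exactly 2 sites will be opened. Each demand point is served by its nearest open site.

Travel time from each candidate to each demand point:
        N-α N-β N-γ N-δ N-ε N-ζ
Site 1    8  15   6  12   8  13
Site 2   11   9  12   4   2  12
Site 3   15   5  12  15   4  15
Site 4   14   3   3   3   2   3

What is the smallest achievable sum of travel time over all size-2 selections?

Open {Site 1, Site 4}.
  N-α→Site 1 8, N-β→Site 4 3, N-γ→Site 4 3, N-δ→Site 4 3, N-ε→Site 4 2, N-ζ→Site 4 3  ⇒ total 22.
Compare {Site 2, Site 4}: total 25.
Compare {Site 3, Site 4}: total 28.
No size-2 selection does better; minimum is 22.

22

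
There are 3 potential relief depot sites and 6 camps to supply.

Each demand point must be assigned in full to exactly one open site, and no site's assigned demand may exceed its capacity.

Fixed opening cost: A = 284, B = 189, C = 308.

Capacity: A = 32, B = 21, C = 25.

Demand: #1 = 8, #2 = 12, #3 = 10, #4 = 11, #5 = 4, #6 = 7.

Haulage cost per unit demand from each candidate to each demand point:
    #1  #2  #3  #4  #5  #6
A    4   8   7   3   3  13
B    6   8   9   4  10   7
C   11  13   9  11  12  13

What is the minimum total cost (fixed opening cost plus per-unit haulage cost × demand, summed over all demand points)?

813

Open {A, B}; cheapest assignment that respects the capacities:
  A (cap 32, load 31): #1, #2, #4 — cost 8×4 + 12×8 + 11×3 = 161
  B (cap 21, load 21): #3, #5, #6 — cost 10×9 + 4×10 + 7×7 = 179
  Shipping 340, fixed 473 → total 813.
  Any other capacity-feasible assignment to {A, B} ships for at least 340.
Compare {A, C}: its best feasible assignment gives total 982.
Compare {A, B, C}: its best feasible assignment gives total 1093.
Every other set of open sites that can feasibly serve all demand totals ≥ 982 even under its best assignment. Minimum: 813.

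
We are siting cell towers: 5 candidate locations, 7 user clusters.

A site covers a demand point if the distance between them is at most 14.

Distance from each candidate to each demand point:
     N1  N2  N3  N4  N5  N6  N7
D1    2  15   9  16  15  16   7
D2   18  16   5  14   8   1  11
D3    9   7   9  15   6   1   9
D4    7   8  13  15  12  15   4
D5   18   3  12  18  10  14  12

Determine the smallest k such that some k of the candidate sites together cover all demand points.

2

Coverage sets (demand points within 14 of each site):
  D1: {N1, N3, N7}
  D2: {N3, N4, N5, N6, N7}
  D3: {N1, N2, N3, N5, N6, N7}
  D4: {N1, N2, N3, N5, N7}
  D5: {N2, N3, N5, N6, N7}
No single site covers all 7 demand points.
But {D2, D3} covers everything, so the minimum is 2.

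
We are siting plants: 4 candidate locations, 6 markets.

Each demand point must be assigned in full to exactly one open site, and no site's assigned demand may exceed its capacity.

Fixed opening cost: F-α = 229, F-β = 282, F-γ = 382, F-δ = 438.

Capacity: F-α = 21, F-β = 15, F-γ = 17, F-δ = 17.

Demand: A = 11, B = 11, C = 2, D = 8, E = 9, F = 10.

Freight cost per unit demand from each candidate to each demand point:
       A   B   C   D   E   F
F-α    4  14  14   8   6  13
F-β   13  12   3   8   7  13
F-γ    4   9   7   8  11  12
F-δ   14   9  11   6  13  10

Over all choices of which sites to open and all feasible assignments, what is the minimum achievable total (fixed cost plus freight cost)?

1368

Open {F-α, F-β, F-γ}; cheapest assignment that respects the capacities:
  F-α (cap 21, load 21): A, F — cost 11×4 + 10×13 = 174
  F-β (cap 15, load 13): B, C — cost 11×12 + 2×3 = 138
  F-γ (cap 17, load 17): D, E — cost 8×8 + 9×11 = 163
  Shipping 475, fixed 893 → total 1368.
  Any other capacity-feasible assignment to {F-α, F-β, F-γ} ships for at least 475.
Compare {F-α, F-β, F-δ}: its best feasible assignment gives total 1426.
Compare {F-α, F-γ, F-δ}: its best feasible assignment gives total 1501.
Every other set of open sites that can feasibly serve all demand totals ≥ 1426 even under its best assignment. Minimum: 1368.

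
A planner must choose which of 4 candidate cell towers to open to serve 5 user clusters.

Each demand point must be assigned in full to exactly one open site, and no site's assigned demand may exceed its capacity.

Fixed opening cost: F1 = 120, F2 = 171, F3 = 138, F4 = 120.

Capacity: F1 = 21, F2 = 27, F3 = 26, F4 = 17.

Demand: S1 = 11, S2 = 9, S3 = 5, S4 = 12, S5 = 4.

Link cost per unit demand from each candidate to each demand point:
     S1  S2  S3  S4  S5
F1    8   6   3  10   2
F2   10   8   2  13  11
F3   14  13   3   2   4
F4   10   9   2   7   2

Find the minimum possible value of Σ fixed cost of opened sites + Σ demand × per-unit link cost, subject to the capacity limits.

Open {F1, F3}; cheapest assignment that respects the capacities:
  F1 (cap 21, load 20): S1, S2 — cost 11×8 + 9×6 = 142
  F3 (cap 26, load 21): S3, S4, S5 — cost 5×3 + 12×2 + 4×4 = 55
  Shipping 197, fixed 258 → total 455.
  Any other capacity-feasible assignment to {F1, F3} ships for at least 197.
Compare {F3, F4}: its best feasible assignment gives total 532.
Compare {F2, F3}: its best feasible assignment gives total 541.
Every other set of open sites that can feasibly serve all demand totals ≥ 532 even under its best assignment. Minimum: 455.

455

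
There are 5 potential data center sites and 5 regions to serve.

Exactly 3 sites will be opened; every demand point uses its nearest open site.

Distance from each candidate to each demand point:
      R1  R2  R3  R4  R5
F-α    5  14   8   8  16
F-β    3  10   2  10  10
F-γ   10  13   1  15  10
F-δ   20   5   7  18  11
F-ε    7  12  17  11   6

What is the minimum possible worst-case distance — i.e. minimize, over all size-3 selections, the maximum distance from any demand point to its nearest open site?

Open {F-α, F-δ, F-ε}.
  Farthest demand point is R4 at distance 8 (to F-α); all others are ≤ 8.
With {F-α, F-β, F-γ} the worst case is 10.
With {F-α, F-β, F-δ} the worst case is 10.
No size-3 selection achieves below 8.

8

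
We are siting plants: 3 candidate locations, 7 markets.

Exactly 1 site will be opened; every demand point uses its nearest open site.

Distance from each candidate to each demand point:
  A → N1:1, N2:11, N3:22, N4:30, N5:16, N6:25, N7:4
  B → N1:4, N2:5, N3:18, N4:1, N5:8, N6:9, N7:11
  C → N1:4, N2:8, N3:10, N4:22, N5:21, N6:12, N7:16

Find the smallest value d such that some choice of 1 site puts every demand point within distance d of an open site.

Open {B}.
  Farthest demand point is N3 at distance 18 (to B); all others are ≤ 18.
With {C} the worst case is 22.
With {A} the worst case is 30.
No size-1 selection achieves below 18.

18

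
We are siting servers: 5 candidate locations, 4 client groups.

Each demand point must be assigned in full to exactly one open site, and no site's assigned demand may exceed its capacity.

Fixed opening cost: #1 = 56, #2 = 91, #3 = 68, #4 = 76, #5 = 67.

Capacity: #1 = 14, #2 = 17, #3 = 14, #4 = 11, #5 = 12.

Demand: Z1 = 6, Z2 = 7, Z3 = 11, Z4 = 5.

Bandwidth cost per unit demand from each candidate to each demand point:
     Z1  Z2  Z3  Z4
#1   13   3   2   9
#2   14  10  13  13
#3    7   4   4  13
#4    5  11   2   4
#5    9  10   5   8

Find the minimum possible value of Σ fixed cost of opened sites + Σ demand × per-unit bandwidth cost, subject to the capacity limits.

Open {#1, #3, #4}; cheapest assignment that respects the capacities:
  #1 (cap 14, load 11): Z3 — cost 11×2 = 22
  #3 (cap 14, load 7): Z2 — cost 7×4 = 28
  #4 (cap 11, load 11): Z1, Z4 — cost 6×5 + 5×4 = 50
  Shipping 100, fixed 200 → total 300.
  Any other capacity-feasible assignment to {#1, #3, #4} ships for at least 100.
Compare {#1, #3, #5}: its best feasible assignment gives total 323.
Compare {#1, #4, #5}: its best feasible assignment gives total 325.
Every other set of open sites that can feasibly serve all demand totals ≥ 323 even under its best assignment. Minimum: 300.

300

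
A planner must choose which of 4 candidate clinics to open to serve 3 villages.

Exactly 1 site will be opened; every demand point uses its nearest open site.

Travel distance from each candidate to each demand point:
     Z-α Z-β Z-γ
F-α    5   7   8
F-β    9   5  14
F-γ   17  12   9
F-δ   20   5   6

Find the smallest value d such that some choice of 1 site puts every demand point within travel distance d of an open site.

8

Open {F-α}.
  Farthest demand point is Z-γ at travel distance 8 (to F-α); all others are ≤ 8.
With {F-β} the worst case is 14.
With {F-γ} the worst case is 17.
No size-1 selection achieves below 8.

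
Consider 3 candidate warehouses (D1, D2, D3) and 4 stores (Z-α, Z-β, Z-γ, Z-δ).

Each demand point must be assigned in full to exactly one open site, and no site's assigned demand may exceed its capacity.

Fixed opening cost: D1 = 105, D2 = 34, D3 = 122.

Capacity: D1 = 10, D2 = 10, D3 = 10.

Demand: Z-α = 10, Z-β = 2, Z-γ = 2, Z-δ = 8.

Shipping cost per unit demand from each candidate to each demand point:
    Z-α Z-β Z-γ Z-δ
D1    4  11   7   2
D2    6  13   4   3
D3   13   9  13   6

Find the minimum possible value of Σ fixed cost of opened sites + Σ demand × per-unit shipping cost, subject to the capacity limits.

Open {D1, D2, D3}; cheapest assignment that respects the capacities:
  D1 (cap 10, load 10): Z-α — cost 10×4 = 40
  D2 (cap 10, load 10): Z-γ, Z-δ — cost 2×4 + 8×3 = 32
  D3 (cap 10, load 2): Z-β — cost 2×9 = 18
  Shipping 90, fixed 261 → total 351.
  Any other capacity-feasible assignment to {D1, D2, D3} ships for at least 90.
Total demand is 22 and no other set of sites has combined capacity ≥ 22, so {D1, D2, D3} is the only feasible choice of open sites. Minimum: 351.

351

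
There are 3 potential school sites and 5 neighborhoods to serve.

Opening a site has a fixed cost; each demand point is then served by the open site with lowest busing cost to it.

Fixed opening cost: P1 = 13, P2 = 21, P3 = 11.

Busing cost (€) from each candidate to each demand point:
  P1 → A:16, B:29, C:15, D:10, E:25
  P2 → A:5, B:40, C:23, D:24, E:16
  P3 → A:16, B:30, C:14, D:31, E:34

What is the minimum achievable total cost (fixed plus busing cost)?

Open {P1}: assign each demand point to its cheapest open site.
  A→P1 16, B→P1 29, C→P1 15, D→P1 10, E→P1 25
  busing cost 95, fixed 13 → total 108.
Compare {P1, P2}: busing cost 75 + fixed 34 = 109.
Compare {P1, P3}: busing cost 94 + fixed 24 = 118.
Compare {P1, P2, P3}: busing cost 74 + fixed 45 = 119.
All other subsets cost ≥ 109. Minimum total cost: 108.

108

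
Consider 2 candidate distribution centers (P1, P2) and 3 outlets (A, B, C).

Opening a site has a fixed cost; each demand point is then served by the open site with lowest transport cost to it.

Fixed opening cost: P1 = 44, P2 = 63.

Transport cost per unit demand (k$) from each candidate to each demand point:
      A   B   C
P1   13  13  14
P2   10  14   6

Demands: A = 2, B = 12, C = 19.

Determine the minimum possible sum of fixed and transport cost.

Open {P2}: assign each demand point to its cheapest open site.
  A→P2 2×10=20, B→P2 12×14=168, C→P2 19×6=114
  transport cost 302, fixed 63 → total 365.
Compare {P1, P2}: transport cost 290 + fixed 107 = 397.
Compare {P1}: transport cost 448 + fixed 44 = 492.

365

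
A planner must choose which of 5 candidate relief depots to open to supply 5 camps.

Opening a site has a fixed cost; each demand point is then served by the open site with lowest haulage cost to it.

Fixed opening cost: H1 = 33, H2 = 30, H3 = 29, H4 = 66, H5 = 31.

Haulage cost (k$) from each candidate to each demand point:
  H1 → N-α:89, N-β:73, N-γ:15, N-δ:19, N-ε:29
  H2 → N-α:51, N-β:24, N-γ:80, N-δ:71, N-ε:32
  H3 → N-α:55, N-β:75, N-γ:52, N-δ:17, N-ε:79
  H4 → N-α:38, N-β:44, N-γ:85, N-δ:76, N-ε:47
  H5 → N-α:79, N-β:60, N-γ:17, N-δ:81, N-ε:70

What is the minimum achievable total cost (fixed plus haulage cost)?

201

Open {H1, H2}: assign each demand point to its cheapest open site.
  N-α→H2 51, N-β→H2 24, N-γ→H1 15, N-δ→H1 19, N-ε→H1 29
  haulage cost 138, fixed 63 → total 201.
Compare {H1, H2, H3}: haulage cost 136 + fixed 92 = 228.
Compare {H2, H3, H5}: haulage cost 141 + fixed 90 = 231.
Compare {H1, H2, H5}: haulage cost 138 + fixed 94 = 232.
All other subsets cost ≥ 228. Minimum total cost: 201.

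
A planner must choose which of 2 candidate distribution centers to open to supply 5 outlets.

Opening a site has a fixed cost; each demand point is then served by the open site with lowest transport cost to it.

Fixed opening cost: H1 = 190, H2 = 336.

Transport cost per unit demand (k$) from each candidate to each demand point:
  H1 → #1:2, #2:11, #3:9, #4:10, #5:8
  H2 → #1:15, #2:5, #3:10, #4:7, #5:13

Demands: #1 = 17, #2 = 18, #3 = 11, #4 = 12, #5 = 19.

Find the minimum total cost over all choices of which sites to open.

793

Open {H1}: assign each demand point to its cheapest open site.
  #1→H1 17×2=34, #2→H1 18×11=198, #3→H1 11×9=99, #4→H1 12×10=120, #5→H1 19×8=152
  transport cost 603, fixed 190 → total 793.
Compare {H1, H2}: transport cost 459 + fixed 526 = 985.
Compare {H2}: transport cost 786 + fixed 336 = 1122.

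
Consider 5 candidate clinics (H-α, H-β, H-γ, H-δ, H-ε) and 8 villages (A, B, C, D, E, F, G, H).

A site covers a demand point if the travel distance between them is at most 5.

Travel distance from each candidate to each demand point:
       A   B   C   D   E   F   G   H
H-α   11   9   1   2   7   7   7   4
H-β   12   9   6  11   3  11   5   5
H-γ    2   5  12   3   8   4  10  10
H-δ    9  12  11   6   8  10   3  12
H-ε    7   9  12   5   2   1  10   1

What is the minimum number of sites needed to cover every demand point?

Coverage sets (demand points within 5 of each site):
  H-α: {C, D, H}
  H-β: {E, G, H}
  H-γ: {A, B, D, F}
  H-δ: {G}
  H-ε: {D, E, F, H}
No 2 sites suffice: every size-2 union leaves at least one demand point uncovered.
But {H-α, H-β, H-γ} covers everything, so the minimum is 3.

3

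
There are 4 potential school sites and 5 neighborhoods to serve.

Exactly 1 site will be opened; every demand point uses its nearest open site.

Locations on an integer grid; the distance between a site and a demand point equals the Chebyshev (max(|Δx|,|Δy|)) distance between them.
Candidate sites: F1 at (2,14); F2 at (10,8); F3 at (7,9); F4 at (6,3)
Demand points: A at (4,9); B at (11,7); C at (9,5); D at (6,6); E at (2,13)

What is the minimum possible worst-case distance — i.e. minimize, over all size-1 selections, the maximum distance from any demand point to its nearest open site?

Open {F3}.
  Farthest demand point is E at distance 5 (to F3); all others are ≤ 5.
With {F2} the worst case is 8.
With {F1} the worst case is 9.
No size-1 selection achieves below 5.

5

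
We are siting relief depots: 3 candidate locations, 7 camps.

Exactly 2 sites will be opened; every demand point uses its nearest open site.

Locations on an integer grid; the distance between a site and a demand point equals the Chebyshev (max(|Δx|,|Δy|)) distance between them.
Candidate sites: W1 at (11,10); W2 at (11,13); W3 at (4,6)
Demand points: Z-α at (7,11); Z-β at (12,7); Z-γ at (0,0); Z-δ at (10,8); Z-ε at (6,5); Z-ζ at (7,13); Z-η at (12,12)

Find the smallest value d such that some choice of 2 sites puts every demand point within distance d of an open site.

6

Open {W1, W3}.
  Farthest demand point is Z-γ at distance 6 (to W3); all others are ≤ 6.
With {W2, W3} the worst case is 6.
With {W1, W2} the worst case is 11.
No size-2 selection achieves below 6.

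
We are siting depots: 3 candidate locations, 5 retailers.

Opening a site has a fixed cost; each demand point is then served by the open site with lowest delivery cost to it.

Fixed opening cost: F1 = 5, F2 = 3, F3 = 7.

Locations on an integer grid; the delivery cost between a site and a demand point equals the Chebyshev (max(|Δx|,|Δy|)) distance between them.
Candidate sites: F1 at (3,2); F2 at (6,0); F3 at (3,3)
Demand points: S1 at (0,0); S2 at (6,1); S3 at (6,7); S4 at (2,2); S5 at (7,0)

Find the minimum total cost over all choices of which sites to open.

Open {F1, F2}: assign each demand point to its cheapest open site.
  S1→F1 3, S2→F2 1, S3→F1 5, S4→F1 1, S5→F2 1
  delivery cost 11, fixed 8 → total 19.
Compare {F2, F3}: delivery cost 10 + fixed 10 = 20.
Compare {F1}: delivery cost 16 + fixed 5 = 21.
Compare {F2}: delivery cost 19 + fixed 3 = 22.
All other subsets cost ≥ 20. Minimum total cost: 19.

19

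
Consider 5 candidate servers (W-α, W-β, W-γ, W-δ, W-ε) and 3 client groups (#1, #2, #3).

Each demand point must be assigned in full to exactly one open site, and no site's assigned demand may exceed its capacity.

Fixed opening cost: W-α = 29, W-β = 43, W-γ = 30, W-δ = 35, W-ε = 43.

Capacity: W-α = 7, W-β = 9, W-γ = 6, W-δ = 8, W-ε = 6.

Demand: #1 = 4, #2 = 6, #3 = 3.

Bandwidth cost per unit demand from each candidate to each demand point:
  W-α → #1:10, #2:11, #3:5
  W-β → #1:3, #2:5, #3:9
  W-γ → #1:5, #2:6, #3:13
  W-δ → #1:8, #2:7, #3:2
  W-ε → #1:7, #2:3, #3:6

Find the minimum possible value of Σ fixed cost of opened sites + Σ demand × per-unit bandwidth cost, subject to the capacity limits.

134

Open {W-δ, W-ε}; cheapest assignment that respects the capacities:
  W-δ (cap 8, load 7): #1, #3 — cost 4×8 + 3×2 = 38
  W-ε (cap 6, load 6): #2 — cost 6×3 = 18
  Shipping 56, fixed 78 → total 134.
  Any other capacity-feasible assignment to {W-δ, W-ε} ships for at least 56.
Compare {W-γ, W-δ}: its best feasible assignment gives total 139.
Compare {W-β, W-ε}: its best feasible assignment gives total 143.
Every other set of open sites that can feasibly serve all demand totals ≥ 139 even under its best assignment. Minimum: 134.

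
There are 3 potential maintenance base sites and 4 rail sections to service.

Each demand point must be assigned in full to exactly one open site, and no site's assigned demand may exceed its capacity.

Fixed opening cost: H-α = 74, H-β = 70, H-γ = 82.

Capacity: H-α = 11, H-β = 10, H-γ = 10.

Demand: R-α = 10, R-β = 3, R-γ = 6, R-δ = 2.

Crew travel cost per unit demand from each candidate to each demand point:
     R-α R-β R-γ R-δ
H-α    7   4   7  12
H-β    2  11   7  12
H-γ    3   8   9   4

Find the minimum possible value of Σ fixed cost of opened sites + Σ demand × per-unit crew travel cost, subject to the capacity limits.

Open {H-α, H-β}; cheapest assignment that respects the capacities:
  H-α (cap 11, load 11): R-β, R-γ, R-δ — cost 3×4 + 6×7 + 2×12 = 78
  H-β (cap 10, load 10): R-α — cost 10×2 = 20
  Shipping 98, fixed 144 → total 242.
  Any other capacity-feasible assignment to {H-α, H-β} ships for at least 98.
Compare {H-α, H-γ}: its best feasible assignment gives total 264.
Compare {H-α, H-β, H-γ}: its best feasible assignment gives total 308.
Every other set of open sites that can feasibly serve all demand totals ≥ 264 even under its best assignment. Minimum: 242.

242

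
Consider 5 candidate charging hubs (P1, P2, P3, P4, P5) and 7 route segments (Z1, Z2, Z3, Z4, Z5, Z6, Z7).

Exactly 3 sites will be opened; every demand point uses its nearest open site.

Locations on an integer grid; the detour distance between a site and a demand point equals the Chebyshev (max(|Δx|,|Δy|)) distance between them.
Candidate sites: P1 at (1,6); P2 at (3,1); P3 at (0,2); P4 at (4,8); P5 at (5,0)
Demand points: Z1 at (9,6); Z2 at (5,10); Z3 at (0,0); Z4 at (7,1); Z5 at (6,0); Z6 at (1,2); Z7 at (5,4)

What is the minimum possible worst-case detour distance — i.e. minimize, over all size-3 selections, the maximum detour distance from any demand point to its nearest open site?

5

Open {P1, P2, P4}.
  Farthest demand point is Z1 at detour distance 5 (to P4); all others are ≤ 5.
With {P1, P4, P5} the worst case is 5.
With {P2, P3, P4} the worst case is 5.
No size-3 selection achieves below 5.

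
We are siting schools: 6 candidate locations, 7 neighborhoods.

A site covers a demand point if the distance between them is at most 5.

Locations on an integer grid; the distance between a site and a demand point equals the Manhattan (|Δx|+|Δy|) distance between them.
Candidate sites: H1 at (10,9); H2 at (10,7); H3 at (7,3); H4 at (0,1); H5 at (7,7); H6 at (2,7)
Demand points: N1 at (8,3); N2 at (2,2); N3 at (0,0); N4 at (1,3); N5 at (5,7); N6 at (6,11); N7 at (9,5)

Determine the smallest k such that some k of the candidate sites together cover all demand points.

2

Coverage sets (demand points within 5 of each site):
  H1: {N7}
  H2: {N5, N7}
  H3: {N1, N7}
  H4: {N2, N3, N4}
  H5: {N1, N5, N6, N7}
  H6: {N2, N4, N5}
No single site covers all 7 demand points.
But {H4, H5} covers everything, so the minimum is 2.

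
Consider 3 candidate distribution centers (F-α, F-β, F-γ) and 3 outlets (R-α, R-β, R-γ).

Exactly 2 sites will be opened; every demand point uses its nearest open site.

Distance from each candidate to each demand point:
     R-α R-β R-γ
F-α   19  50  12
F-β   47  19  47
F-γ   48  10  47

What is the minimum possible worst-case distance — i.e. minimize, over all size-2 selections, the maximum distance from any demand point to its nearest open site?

Open {F-α, F-β}.
  Farthest demand point is R-α at distance 19 (to F-α); all others are ≤ 19.
With {F-α, F-γ} the worst case is 19.
With {F-β, F-γ} the worst case is 47.
No size-2 selection achieves below 19.

19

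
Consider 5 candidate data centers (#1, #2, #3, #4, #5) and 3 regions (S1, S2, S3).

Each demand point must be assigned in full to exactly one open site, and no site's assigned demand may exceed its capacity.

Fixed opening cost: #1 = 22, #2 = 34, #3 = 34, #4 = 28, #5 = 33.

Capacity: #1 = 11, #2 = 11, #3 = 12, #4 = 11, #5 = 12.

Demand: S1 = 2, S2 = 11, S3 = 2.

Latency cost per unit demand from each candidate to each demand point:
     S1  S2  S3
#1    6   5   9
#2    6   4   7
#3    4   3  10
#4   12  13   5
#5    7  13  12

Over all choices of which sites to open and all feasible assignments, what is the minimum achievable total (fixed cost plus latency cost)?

119

Open {#1, #3}; cheapest assignment that respects the capacities:
  #1 (cap 11, load 4): S1, S3 — cost 2×6 + 2×9 = 30
  #3 (cap 12, load 11): S2 — cost 11×3 = 33
  Shipping 63, fixed 56 → total 119.
  Any other capacity-feasible assignment to {#1, #3} ships for at least 63.
Compare {#2, #3}: its best feasible assignment gives total 127.
Compare {#3, #4}: its best feasible assignment gives total 129.
Every other set of open sites that can feasibly serve all demand totals ≥ 127 even under its best assignment. Minimum: 119.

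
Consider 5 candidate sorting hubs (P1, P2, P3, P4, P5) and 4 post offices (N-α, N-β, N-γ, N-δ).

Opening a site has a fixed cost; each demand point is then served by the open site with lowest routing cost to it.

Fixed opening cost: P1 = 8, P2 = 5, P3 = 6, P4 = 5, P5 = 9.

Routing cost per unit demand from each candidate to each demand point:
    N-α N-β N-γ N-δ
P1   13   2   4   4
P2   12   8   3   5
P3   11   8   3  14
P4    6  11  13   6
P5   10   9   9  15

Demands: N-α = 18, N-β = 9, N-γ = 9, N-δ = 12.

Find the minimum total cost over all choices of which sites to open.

Open {P1, P2, P4}: assign each demand point to its cheapest open site.
  N-α→P4 18×6=108, N-β→P1 9×2=18, N-γ→P2 9×3=27, N-δ→P1 12×4=48
  routing cost 201, fixed 18 → total 219.
Compare {P1, P3, P4}: routing cost 201 + fixed 19 = 220.
Compare {P1, P4}: routing cost 210 + fixed 13 = 223.
Compare {P1, P2, P3, P4}: routing cost 201 + fixed 24 = 225.
All other subsets cost ≥ 220. Minimum total cost: 219.

219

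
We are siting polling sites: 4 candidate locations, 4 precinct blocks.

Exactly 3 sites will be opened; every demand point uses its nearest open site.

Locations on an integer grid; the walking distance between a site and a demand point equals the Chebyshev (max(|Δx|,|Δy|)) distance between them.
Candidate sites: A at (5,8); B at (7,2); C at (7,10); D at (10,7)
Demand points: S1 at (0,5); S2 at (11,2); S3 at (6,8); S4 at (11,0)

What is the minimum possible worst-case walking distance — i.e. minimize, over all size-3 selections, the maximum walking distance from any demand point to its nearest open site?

5

Open {A, B, C}.
  Farthest demand point is S1 at walking distance 5 (to A); all others are ≤ 5.
With {A, B, D} the worst case is 5.
With {A, C, D} the worst case is 7.
No size-3 selection achieves below 5.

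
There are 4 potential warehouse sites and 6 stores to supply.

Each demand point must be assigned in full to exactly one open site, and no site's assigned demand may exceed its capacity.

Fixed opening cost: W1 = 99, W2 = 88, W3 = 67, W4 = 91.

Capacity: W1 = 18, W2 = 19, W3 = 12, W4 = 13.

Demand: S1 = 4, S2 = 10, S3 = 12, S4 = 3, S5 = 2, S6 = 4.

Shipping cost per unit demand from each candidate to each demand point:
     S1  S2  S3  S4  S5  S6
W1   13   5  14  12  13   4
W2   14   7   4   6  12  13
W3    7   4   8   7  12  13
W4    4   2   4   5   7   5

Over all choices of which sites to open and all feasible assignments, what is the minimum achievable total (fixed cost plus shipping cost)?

Open {W1, W2}; cheapest assignment that respects the capacities:
  W1 (cap 18, load 18): S1, S2, S6 — cost 4×13 + 10×5 + 4×4 = 118
  W2 (cap 19, load 17): S3, S4, S5 — cost 12×4 + 3×6 + 2×12 = 90
  Shipping 208, fixed 187 → total 395.
  Any other capacity-feasible assignment to {W1, W2} ships for at least 208.
Compare {W2, W3, W4}: its best feasible assignment gives total 399.
Compare {W1, W2, W4}: its best feasible assignment gives total 437.
Every other set of open sites that can feasibly serve all demand totals ≥ 399 even under its best assignment. Minimum: 395.

395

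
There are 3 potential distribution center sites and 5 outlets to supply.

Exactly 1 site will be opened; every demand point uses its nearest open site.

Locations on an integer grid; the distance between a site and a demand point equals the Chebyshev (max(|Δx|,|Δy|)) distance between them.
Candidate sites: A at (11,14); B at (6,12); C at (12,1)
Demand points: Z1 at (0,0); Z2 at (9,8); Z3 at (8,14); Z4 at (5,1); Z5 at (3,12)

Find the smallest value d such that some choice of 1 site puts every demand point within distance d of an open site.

Open {B}.
  Farthest demand point is Z1 at distance 12 (to B); all others are ≤ 12.
With {C} the worst case is 13.
With {A} the worst case is 14.
No size-1 selection achieves below 12.

12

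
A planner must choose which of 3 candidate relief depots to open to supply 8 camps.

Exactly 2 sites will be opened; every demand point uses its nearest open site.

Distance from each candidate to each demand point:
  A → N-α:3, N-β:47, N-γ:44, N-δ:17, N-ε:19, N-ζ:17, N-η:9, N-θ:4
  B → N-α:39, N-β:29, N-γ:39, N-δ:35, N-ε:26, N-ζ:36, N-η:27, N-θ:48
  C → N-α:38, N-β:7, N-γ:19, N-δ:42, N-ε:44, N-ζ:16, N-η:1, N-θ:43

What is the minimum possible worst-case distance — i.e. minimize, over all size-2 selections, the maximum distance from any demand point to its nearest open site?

19

Open {A, C}.
  Farthest demand point is N-γ at distance 19 (to C); all others are ≤ 19.
With {A, B} the worst case is 39.
With {B, C} the worst case is 43.
No size-2 selection achieves below 19.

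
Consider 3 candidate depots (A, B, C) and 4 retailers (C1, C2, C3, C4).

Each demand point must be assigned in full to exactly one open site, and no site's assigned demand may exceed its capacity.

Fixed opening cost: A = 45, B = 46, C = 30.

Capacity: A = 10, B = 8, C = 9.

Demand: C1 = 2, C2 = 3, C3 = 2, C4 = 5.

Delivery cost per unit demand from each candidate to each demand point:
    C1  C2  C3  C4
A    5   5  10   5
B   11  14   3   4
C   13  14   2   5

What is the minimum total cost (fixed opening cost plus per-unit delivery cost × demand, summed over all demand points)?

Open {A, C}; cheapest assignment that respects the capacities:
  A (cap 10, load 10): C1, C2, C4 — cost 2×5 + 3×5 + 5×5 = 50
  C (cap 9, load 2): C3 — cost 2×2 = 4
  Shipping 54, fixed 75 → total 129.
  Any other capacity-feasible assignment to {A, C} ships for at least 54.
Compare {A, B}: its best feasible assignment gives total 142.
Compare {B, C}: its best feasible assignment gives total 164.
Every other set of open sites that can feasibly serve all demand totals ≥ 142 even under its best assignment. Minimum: 129.

129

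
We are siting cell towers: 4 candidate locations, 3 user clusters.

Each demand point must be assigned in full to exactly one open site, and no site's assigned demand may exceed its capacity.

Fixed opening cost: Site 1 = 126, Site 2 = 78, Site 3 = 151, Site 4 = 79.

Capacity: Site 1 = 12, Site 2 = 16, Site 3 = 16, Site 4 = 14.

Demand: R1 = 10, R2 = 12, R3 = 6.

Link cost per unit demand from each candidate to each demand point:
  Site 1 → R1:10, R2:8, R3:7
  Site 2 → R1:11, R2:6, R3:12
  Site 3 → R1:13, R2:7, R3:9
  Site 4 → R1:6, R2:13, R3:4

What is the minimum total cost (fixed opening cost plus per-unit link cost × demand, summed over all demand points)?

Open {Site 1, Site 2, Site 4}; cheapest assignment that respects the capacities:
  Site 1 (cap 12, load 6): R3 — cost 6×7 = 42
  Site 2 (cap 16, load 12): R2 — cost 12×6 = 72
  Site 4 (cap 14, load 10): R1 — cost 10×6 = 60
  Shipping 174, fixed 283 → total 457.
  Any other capacity-feasible assignment to {Site 1, Site 2, Site 4} ships for at least 174.
Compare {Site 1, Site 2}: its best feasible assignment gives total 482.
Compare {Site 2, Site 3}: its best feasible assignment gives total 485.
Every other set of open sites that can feasibly serve all demand totals ≥ 482 even under its best assignment. Minimum: 457.

457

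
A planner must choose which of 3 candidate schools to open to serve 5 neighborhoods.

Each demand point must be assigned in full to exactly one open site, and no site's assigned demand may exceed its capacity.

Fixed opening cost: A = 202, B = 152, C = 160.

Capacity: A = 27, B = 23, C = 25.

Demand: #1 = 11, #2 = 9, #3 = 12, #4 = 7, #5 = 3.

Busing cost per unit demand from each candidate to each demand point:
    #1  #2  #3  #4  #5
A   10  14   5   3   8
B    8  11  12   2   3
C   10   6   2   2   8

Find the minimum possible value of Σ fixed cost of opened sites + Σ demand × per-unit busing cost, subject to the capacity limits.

501

Open {B, C}; cheapest assignment that respects the capacities:
  B (cap 23, load 21): #1, #4, #5 — cost 11×8 + 7×2 + 3×3 = 111
  C (cap 25, load 21): #2, #3 — cost 9×6 + 12×2 = 78
  Shipping 189, fixed 312 → total 501.
  Any other capacity-feasible assignment to {B, C} ships for at least 189.
Compare {A, C}: its best feasible assignment gives total 595.
Compare {A, B}: its best feasible assignment gives total 631.
Every other set of open sites that can feasibly serve all demand totals ≥ 595 even under its best assignment. Minimum: 501.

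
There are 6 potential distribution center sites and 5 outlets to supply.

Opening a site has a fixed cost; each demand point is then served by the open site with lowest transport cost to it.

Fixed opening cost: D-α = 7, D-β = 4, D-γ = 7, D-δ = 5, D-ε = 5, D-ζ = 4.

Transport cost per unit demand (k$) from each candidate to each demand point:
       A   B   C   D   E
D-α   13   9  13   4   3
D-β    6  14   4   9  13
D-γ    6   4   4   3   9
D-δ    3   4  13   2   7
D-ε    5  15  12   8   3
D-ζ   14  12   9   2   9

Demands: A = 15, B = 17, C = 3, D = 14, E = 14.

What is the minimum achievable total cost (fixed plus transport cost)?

209

Open {D-β, D-δ, D-ε}: assign each demand point to its cheapest open site.
  A→D-δ 15×3=45, B→D-δ 17×4=68, C→D-β 3×4=12, D→D-δ 14×2=28, E→D-ε 14×3=42
  transport cost 195, fixed 14 → total 209.
Compare {D-α, D-β, D-δ}: transport cost 195 + fixed 16 = 211.
Compare {D-γ, D-δ, D-ε}: transport cost 195 + fixed 17 = 212.
Compare {D-β, D-δ, D-ε, D-ζ}: transport cost 195 + fixed 18 = 213.
All other subsets cost ≥ 211. Minimum total cost: 209.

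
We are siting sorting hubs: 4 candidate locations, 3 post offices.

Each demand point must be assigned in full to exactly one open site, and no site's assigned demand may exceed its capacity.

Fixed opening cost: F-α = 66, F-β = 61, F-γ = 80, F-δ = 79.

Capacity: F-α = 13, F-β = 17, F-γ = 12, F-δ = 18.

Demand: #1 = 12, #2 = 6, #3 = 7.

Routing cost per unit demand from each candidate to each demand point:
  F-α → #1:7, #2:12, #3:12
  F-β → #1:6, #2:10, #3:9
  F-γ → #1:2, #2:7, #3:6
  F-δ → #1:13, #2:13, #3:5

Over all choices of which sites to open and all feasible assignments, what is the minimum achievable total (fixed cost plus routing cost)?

Open {F-β, F-γ}; cheapest assignment that respects the capacities:
  F-β (cap 17, load 13): #2, #3 — cost 6×10 + 7×9 = 123
  F-γ (cap 12, load 12): #1 — cost 12×2 = 24
  Shipping 147, fixed 141 → total 288.
  Any other capacity-feasible assignment to {F-β, F-γ} ships for at least 147.
Compare {F-γ, F-δ}: its best feasible assignment gives total 296.
Compare {F-β, F-δ}: its best feasible assignment gives total 325.
Every other set of open sites that can feasibly serve all demand totals ≥ 296 even under its best assignment. Minimum: 288.

288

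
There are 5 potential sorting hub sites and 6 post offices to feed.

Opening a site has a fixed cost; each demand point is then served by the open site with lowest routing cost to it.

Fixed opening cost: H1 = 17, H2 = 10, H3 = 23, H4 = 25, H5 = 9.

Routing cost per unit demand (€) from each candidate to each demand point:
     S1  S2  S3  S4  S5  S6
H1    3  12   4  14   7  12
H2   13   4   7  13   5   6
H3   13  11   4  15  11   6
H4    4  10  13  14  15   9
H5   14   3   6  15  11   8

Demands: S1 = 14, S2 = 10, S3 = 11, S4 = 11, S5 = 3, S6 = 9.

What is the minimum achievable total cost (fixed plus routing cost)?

364

Open {H1, H2, H5}: assign each demand point to its cheapest open site.
  S1→H1 14×3=42, S2→H5 10×3=30, S3→H1 11×4=44, S4→H2 11×13=143, S5→H2 3×5=15, S6→H2 9×6=54
  routing cost 328, fixed 36 → total 364.
Compare {H1, H2}: routing cost 338 + fixed 27 = 365.
Compare {H1, H2, H3, H5}: routing cost 328 + fixed 59 = 387.
Compare {H1, H2, H3}: routing cost 338 + fixed 50 = 388.
All other subsets cost ≥ 365. Minimum total cost: 364.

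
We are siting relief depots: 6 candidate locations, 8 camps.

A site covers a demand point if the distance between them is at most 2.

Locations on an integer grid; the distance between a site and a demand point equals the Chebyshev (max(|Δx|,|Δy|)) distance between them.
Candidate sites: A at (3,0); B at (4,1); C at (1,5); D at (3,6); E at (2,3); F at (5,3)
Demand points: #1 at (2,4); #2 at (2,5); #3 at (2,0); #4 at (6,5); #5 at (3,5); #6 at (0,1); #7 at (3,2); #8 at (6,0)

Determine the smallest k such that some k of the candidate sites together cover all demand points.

3

Coverage sets (demand points within 2 of each site):
  A: {#3, #7}
  B: {#3, #7, #8}
  C: {#1, #2, #5}
  D: {#1, #2, #5}
  E: {#1, #2, #5, #6, #7}
  F: {#4, #5, #7}
No 2 sites suffice: every size-2 union leaves at least one demand point uncovered.
But {B, E, F} covers everything, so the minimum is 3.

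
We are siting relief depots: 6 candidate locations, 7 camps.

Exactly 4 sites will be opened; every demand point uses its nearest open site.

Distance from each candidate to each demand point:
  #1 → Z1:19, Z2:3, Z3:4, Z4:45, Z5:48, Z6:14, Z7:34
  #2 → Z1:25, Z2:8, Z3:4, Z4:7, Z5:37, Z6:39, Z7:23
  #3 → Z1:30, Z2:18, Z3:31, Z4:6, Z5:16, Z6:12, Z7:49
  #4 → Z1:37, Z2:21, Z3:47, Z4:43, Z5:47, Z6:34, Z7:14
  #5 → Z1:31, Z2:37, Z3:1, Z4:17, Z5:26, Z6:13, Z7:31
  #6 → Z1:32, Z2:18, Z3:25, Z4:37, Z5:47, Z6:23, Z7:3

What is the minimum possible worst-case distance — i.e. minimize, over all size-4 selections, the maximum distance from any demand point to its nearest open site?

Open {#1, #2, #3, #4}.
  Farthest demand point is Z1 at distance 19 (to #1); all others are ≤ 19.
With {#1, #2, #3, #6} the worst case is 19.
With {#1, #3, #4, #5} the worst case is 19.
No size-4 selection achieves below 19.

19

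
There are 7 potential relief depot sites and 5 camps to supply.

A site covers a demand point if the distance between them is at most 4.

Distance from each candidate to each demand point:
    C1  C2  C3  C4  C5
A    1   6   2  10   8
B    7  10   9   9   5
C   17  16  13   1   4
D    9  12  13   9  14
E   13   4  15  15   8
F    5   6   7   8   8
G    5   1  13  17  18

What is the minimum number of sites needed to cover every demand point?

Coverage sets (demand points within 4 of each site):
  A: {C1, C3}
  B: {}
  C: {C4, C5}
  D: {}
  E: {C2}
  F: {}
  G: {C2}
No 2 sites suffice: every size-2 union leaves at least one demand point uncovered.
But {A, C, E} covers everything, so the minimum is 3.

3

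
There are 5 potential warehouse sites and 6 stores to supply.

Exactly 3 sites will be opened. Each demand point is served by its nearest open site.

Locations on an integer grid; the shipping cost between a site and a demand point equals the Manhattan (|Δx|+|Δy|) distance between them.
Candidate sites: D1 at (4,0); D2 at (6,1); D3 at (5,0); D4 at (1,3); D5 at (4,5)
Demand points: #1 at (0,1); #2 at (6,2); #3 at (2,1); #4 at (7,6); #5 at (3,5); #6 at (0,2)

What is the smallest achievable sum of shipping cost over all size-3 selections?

14

Open {D2, D4, D5}.
  #1→D4 3, #2→D2 1, #3→D4 3, #4→D5 4, #5→D5 1, #6→D4 2  ⇒ total 14.
Compare {D3, D4, D5}: total 16.
Compare {D1, D4, D5}: total 17.
No size-3 selection does better; minimum is 14.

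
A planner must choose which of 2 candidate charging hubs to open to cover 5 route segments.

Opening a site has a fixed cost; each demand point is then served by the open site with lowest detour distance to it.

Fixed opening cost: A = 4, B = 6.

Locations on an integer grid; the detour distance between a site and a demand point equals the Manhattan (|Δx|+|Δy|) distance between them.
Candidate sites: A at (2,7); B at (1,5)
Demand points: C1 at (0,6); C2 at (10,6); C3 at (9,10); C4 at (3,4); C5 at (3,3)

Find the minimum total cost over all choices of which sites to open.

35

Open {A}: assign each demand point to its cheapest open site.
  C1→A 3, C2→A 9, C3→A 10, C4→A 4, C5→A 5
  detour distance 31, fixed 4 → total 35.
Compare {B}: detour distance 32 + fixed 6 = 38.
Compare {A, B}: detour distance 28 + fixed 10 = 38.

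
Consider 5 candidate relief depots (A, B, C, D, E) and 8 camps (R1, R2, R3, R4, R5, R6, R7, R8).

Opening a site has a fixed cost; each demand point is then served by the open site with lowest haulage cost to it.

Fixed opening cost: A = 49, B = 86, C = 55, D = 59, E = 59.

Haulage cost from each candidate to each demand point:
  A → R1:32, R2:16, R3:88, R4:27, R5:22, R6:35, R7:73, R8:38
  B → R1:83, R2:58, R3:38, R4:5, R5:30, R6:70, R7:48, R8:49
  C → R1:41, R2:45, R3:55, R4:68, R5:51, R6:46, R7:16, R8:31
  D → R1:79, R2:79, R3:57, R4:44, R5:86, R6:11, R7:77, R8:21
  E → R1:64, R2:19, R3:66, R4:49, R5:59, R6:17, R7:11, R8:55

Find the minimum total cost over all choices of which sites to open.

Open {A, E}: assign each demand point to its cheapest open site.
  R1→A 32, R2→A 16, R3→E 66, R4→A 27, R5→A 22, R6→E 17, R7→E 11, R8→A 38
  haulage cost 229, fixed 108 → total 337.
Compare {A, C}: haulage cost 234 + fixed 104 = 338.
Compare {A, C, D}: haulage cost 200 + fixed 163 = 363.
Compare {A, D, E}: haulage cost 197 + fixed 167 = 364.
All other subsets cost ≥ 338. Minimum total cost: 337.

337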